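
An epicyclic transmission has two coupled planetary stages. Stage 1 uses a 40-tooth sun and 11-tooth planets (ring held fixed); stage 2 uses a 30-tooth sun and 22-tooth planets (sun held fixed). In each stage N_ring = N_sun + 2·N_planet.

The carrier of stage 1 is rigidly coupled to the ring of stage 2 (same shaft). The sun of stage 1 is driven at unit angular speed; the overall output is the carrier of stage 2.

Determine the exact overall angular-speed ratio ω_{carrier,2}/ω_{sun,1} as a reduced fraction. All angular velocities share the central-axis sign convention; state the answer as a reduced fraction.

Stage 1: N_ring = 40 + 2·11 = 62
Stage 1: 40(ω_s−ω_c) = −62(ω_r−ω_c),  ω_r=0, ω_s=1
Stage 1: 40(1−ω_c) = −62(0−ω_c)  ⇒  102ω_c = 40  ⇒  ω_c = 20/51
  ⇒ ω_c¹/ω_s¹ = 20/51
Stage 2: N_ring = 30 + 2·22 = 74
Stage 2: 30(ω_s−ω_c) = −74(ω_r−ω_c),  ω_s=0, ω_r=1
Stage 2: 30(0−ω_c) = −74(1−ω_c)  ⇒  104ω_c = 74  ⇒  ω_c = 37/52
  ⇒ ω_c²/ω_r² = 37/52
Coupling ω_r² = ω_c¹ ⇒ overall = 20/51 × 37/52 = 185/663

185/663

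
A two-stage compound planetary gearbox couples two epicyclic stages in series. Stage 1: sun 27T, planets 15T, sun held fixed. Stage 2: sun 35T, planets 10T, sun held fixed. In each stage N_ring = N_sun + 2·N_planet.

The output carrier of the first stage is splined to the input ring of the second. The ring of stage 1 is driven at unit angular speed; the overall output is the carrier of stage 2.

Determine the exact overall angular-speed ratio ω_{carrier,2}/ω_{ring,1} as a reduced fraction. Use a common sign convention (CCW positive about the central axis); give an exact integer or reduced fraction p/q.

209/504

Stage 1: N_ring = 27 + 2·15 = 57
Stage 1: 27(ω_s−ω_c) = −57(ω_r−ω_c),  ω_s=0, ω_r=1
Stage 1: 27(0−ω_c) = −57(1−ω_c)  ⇒  84ω_c = 57  ⇒  ω_c = 19/28
  ⇒ ω_c¹/ω_r¹ = 19/28
Stage 2: N_ring = 35 + 2·10 = 55
Stage 2: 35(ω_s−ω_c) = −55(ω_r−ω_c),  ω_s=0, ω_r=1
Stage 2: 35(0−ω_c) = −55(1−ω_c)  ⇒  90ω_c = 55  ⇒  ω_c = 11/18
  ⇒ ω_c²/ω_r² = 11/18
Coupling ω_r² = ω_c¹ ⇒ overall = 19/28 × 11/18 = 209/504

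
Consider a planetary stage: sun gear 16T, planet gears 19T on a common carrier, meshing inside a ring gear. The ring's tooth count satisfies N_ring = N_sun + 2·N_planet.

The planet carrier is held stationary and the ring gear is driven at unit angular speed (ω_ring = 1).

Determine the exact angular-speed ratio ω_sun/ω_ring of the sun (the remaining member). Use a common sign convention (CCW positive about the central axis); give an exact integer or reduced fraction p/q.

N_ring = 16 + 2·19 = 54
16(ω_s−ω_c) = −54(ω_r−ω_c),  ω_c=0, ω_r=1
ω_s = 0 − (54/16)(1−0) = -27/8
ω_s/ω_r = -27/8

-27/8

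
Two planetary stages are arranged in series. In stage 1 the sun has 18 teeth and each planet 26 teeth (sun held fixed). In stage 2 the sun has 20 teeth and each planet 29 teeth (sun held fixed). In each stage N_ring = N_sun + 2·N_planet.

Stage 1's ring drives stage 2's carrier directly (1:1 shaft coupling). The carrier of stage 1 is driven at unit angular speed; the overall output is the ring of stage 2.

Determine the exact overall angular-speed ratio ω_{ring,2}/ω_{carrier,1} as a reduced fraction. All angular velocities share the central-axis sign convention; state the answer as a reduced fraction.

308/195

Stage 1: N_ring = 18 + 2·26 = 70
Stage 1: 18(ω_s−ω_c) = −70(ω_r−ω_c),  ω_s=0, ω_c=1
Stage 1: ω_r = 1 − (18/70)(0−1) = 44/35
  ⇒ ω_r¹/ω_c¹ = 44/35
Stage 2: N_ring = 20 + 2·29 = 78
Stage 2: 20(ω_s−ω_c) = −78(ω_r−ω_c),  ω_s=0, ω_c=1
Stage 2: ω_r = 1 − (20/78)(0−1) = 49/39
  ⇒ ω_r²/ω_c² = 49/39
Coupling ω_c² = ω_r¹ ⇒ overall = 44/35 × 49/39 = 308/195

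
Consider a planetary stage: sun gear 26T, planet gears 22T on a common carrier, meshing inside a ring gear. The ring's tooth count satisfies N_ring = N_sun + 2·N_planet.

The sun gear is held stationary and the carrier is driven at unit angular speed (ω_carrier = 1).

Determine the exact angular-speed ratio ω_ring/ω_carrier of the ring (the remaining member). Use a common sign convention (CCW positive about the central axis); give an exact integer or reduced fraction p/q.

48/35

N_ring = 26 + 2·22 = 70
26(ω_s−ω_c) = −70(ω_r−ω_c),  ω_s=0, ω_c=1
ω_r = 1 − (26/70)(0−1) = 48/35
ω_r/ω_c = 48/35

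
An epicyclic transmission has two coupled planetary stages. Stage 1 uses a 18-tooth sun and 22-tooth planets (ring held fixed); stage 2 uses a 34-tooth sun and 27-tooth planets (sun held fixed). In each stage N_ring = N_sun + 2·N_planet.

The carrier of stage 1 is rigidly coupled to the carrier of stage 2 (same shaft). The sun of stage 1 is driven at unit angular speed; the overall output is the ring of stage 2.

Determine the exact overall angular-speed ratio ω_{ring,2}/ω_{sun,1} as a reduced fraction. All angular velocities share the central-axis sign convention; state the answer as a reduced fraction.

Stage 1: N_ring = 18 + 2·22 = 62
Stage 1: 18(ω_s−ω_c) = −62(ω_r−ω_c),  ω_r=0, ω_s=1
Stage 1: 18(1−ω_c) = −62(0−ω_c)  ⇒  80ω_c = 18  ⇒  ω_c = 9/40
  ⇒ ω_c¹/ω_s¹ = 9/40
Stage 2: N_ring = 34 + 2·27 = 88
Stage 2: 34(ω_s−ω_c) = −88(ω_r−ω_c),  ω_s=0, ω_c=1
Stage 2: ω_r = 1 − (34/88)(0−1) = 61/44
  ⇒ ω_r²/ω_c² = 61/44
Coupling ω_c² = ω_c¹ ⇒ overall = 9/40 × 61/44 = 549/1760

549/1760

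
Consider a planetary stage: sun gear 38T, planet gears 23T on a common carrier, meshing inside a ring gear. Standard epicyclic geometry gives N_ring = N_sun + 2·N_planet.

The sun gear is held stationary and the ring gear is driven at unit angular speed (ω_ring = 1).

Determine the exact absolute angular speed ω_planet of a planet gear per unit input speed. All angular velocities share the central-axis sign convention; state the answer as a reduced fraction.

N_ring = 38 + 2·23 = 84
38(ω_s−ω_c) = −84(ω_r−ω_c),  ω_s=0, ω_r=1
38(0−ω_c) = −84(1−ω_c)  ⇒  122ω_c = 84  ⇒  ω_c = 42/61
sun–planet: 38·(0−42/61) = −23·(ω_p−ω_c)  ⇒  ω_p−ω_c = −(38/23)·(-42/61) = 1596/1403
ω_p = 42/61 + 1596/1403 = 42/23

42/23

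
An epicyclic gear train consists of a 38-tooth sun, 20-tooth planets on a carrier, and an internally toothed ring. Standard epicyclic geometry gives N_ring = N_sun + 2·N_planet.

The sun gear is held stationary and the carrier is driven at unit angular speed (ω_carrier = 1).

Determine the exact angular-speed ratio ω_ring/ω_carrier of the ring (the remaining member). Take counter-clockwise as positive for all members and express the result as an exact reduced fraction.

58/39

N_ring = 38 + 2·20 = 78
38(ω_s−ω_c) = −78(ω_r−ω_c),  ω_s=0, ω_c=1
ω_r = 1 − (38/78)(0−1) = 58/39
ω_r/ω_c = 58/39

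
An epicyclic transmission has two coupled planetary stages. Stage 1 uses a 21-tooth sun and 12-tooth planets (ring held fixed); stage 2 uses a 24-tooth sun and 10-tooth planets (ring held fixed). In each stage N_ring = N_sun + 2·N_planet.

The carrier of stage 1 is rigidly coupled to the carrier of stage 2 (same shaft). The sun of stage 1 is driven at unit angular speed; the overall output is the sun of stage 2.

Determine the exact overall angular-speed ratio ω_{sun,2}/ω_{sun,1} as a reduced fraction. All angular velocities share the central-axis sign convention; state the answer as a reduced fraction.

119/132

Stage 1: N_ring = 21 + 2·12 = 45
Stage 1: 21(ω_s−ω_c) = −45(ω_r−ω_c),  ω_r=0, ω_s=1
Stage 1: 21(1−ω_c) = −45(0−ω_c)  ⇒  66ω_c = 21  ⇒  ω_c = 7/22
  ⇒ ω_c¹/ω_s¹ = 7/22
Stage 2: N_ring = 24 + 2·10 = 44
Stage 2: 24(ω_s−ω_c) = −44(ω_r−ω_c),  ω_r=0, ω_c=1
Stage 2: ω_s = 1 − (44/24)(0−1) = 17/6
  ⇒ ω_s²/ω_c² = 17/6
Coupling ω_c² = ω_c¹ ⇒ overall = 7/22 × 17/6 = 119/132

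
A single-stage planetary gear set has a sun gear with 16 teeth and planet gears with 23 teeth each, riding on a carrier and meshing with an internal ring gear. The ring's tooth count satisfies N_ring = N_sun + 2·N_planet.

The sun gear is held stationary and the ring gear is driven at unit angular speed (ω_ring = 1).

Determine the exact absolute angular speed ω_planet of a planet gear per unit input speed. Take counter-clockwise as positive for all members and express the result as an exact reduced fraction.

31/23

N_ring = 16 + 2·23 = 62
16(ω_s−ω_c) = −62(ω_r−ω_c),  ω_s=0, ω_r=1
16(0−ω_c) = −62(1−ω_c)  ⇒  78ω_c = 62  ⇒  ω_c = 31/39
sun–planet: 16·(0−31/39) = −23·(ω_p−ω_c)  ⇒  ω_p−ω_c = −(16/23)·(-31/39) = 496/897
ω_p = 31/39 + 496/897 = 31/23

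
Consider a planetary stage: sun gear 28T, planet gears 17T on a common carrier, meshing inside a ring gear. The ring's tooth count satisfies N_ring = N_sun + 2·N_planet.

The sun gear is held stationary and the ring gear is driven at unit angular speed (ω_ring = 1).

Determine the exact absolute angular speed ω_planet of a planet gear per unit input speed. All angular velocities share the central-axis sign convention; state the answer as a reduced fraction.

N_ring = 28 + 2·17 = 62
28(ω_s−ω_c) = −62(ω_r−ω_c),  ω_s=0, ω_r=1
28(0−ω_c) = −62(1−ω_c)  ⇒  90ω_c = 62  ⇒  ω_c = 31/45
sun–planet: 28·(0−31/45) = −17·(ω_p−ω_c)  ⇒  ω_p−ω_c = −(28/17)·(-31/45) = 868/765
ω_p = 31/45 + 868/765 = 31/17

31/17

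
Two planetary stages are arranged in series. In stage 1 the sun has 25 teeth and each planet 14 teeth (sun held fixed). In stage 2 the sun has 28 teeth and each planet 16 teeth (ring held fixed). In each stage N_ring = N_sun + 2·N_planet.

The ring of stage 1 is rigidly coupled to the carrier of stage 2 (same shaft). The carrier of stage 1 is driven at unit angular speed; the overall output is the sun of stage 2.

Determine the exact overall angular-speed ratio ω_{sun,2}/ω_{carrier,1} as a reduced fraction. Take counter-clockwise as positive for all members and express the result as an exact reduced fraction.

1716/371

Stage 1: N_ring = 25 + 2·14 = 53
Stage 1: 25(ω_s−ω_c) = −53(ω_r−ω_c),  ω_s=0, ω_c=1
Stage 1: ω_r = 1 − (25/53)(0−1) = 78/53
  ⇒ ω_r¹/ω_c¹ = 78/53
Stage 2: N_ring = 28 + 2·16 = 60
Stage 2: 28(ω_s−ω_c) = −60(ω_r−ω_c),  ω_r=0, ω_c=1
Stage 2: ω_s = 1 − (60/28)(0−1) = 22/7
  ⇒ ω_s²/ω_c² = 22/7
Coupling ω_c² = ω_r¹ ⇒ overall = 78/53 × 22/7 = 1716/371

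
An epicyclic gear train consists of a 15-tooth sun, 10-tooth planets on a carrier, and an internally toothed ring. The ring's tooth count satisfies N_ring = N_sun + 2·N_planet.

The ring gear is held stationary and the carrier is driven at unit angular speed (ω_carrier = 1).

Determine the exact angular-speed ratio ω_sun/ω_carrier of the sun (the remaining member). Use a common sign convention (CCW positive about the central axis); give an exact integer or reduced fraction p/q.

N_ring = 15 + 2·10 = 35
15(ω_s−ω_c) = −35(ω_r−ω_c),  ω_r=0, ω_c=1
ω_s = 1 − (35/15)(0−1) = 10/3
ω_s/ω_c = 10/3

10/3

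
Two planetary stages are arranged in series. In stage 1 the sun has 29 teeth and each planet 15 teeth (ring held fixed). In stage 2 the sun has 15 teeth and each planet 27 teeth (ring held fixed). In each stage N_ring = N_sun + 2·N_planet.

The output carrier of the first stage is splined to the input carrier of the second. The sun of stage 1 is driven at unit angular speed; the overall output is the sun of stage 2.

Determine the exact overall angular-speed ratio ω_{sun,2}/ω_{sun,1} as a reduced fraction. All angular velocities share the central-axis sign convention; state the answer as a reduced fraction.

203/110

Stage 1: N_ring = 29 + 2·15 = 59
Stage 1: 29(ω_s−ω_c) = −59(ω_r−ω_c),  ω_r=0, ω_s=1
Stage 1: 29(1−ω_c) = −59(0−ω_c)  ⇒  88ω_c = 29  ⇒  ω_c = 29/88
  ⇒ ω_c¹/ω_s¹ = 29/88
Stage 2: N_ring = 15 + 2·27 = 69
Stage 2: 15(ω_s−ω_c) = −69(ω_r−ω_c),  ω_r=0, ω_c=1
Stage 2: ω_s = 1 − (69/15)(0−1) = 28/5
  ⇒ ω_s²/ω_c² = 28/5
Coupling ω_c² = ω_c¹ ⇒ overall = 29/88 × 28/5 = 203/110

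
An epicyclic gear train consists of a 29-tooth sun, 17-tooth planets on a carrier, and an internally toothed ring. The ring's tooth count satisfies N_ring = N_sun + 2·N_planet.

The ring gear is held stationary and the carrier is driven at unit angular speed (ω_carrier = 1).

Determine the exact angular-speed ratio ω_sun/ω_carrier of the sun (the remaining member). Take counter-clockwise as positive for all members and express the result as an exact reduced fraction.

N_ring = 29 + 2·17 = 63
29(ω_s−ω_c) = −63(ω_r−ω_c),  ω_r=0, ω_c=1
ω_s = 1 − (63/29)(0−1) = 92/29
ω_s/ω_c = 92/29

92/29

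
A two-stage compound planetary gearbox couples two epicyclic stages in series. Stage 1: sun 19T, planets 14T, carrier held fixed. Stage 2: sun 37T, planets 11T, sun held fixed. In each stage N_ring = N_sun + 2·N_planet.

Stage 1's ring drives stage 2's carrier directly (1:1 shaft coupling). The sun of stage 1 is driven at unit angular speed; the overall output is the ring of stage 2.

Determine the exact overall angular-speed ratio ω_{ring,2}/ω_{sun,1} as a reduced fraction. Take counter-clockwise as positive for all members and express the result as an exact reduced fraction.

-1824/2773

Stage 1: N_ring = 19 + 2·14 = 47
Stage 1: 19(ω_s−ω_c) = −47(ω_r−ω_c),  ω_c=0, ω_s=1
Stage 1: ω_r = 0 − (19/47)(1−0) = -19/47
  ⇒ ω_r¹/ω_s¹ = -19/47
Stage 2: N_ring = 37 + 2·11 = 59
Stage 2: 37(ω_s−ω_c) = −59(ω_r−ω_c),  ω_s=0, ω_c=1
Stage 2: ω_r = 1 − (37/59)(0−1) = 96/59
  ⇒ ω_r²/ω_c² = 96/59
Coupling ω_c² = ω_r¹ ⇒ overall = -19/47 × 96/59 = -1824/2773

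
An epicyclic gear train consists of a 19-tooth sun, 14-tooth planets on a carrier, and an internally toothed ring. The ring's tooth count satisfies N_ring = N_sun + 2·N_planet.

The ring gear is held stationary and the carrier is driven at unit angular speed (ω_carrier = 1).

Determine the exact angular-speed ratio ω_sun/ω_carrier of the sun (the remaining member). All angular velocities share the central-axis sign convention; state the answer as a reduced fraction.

66/19

N_ring = 19 + 2·14 = 47
19(ω_s−ω_c) = −47(ω_r−ω_c),  ω_r=0, ω_c=1
ω_s = 1 − (47/19)(0−1) = 66/19
ω_s/ω_c = 66/19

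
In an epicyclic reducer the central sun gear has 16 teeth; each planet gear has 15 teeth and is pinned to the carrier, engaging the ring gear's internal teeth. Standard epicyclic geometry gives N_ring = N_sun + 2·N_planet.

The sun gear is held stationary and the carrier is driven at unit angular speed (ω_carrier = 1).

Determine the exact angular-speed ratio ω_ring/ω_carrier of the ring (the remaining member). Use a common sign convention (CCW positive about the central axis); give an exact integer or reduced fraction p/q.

N_ring = 16 + 2·15 = 46
16(ω_s−ω_c) = −46(ω_r−ω_c),  ω_s=0, ω_c=1
ω_r = 1 − (16/46)(0−1) = 31/23
ω_r/ω_c = 31/23

31/23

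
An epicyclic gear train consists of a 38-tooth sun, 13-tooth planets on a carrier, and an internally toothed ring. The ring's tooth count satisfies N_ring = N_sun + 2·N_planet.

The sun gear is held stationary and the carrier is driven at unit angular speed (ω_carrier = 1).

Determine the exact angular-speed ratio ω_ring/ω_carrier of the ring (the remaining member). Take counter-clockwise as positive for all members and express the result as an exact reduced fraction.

51/32

N_ring = 38 + 2·13 = 64
38(ω_s−ω_c) = −64(ω_r−ω_c),  ω_s=0, ω_c=1
ω_r = 1 − (38/64)(0−1) = 51/32
ω_r/ω_c = 51/32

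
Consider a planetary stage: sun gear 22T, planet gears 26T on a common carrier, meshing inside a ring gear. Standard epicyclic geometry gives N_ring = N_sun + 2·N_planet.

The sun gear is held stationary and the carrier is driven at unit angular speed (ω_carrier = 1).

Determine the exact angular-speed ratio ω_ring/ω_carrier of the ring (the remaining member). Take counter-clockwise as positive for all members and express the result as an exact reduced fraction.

48/37

N_ring = 22 + 2·26 = 74
22(ω_s−ω_c) = −74(ω_r−ω_c),  ω_s=0, ω_c=1
ω_r = 1 − (22/74)(0−1) = 48/37
ω_r/ω_c = 48/37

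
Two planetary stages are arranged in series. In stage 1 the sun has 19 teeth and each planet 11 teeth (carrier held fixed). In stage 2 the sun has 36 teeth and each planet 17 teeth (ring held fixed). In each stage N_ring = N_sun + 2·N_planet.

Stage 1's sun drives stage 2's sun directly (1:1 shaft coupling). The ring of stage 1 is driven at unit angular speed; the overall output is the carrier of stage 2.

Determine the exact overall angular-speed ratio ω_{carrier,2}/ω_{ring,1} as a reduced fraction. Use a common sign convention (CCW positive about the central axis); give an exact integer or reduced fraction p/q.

Stage 1: N_ring = 19 + 2·11 = 41
Stage 1: 19(ω_s−ω_c) = −41(ω_r−ω_c),  ω_c=0, ω_r=1
Stage 1: ω_s = 0 − (41/19)(1−0) = -41/19
  ⇒ ω_s¹/ω_r¹ = -41/19
Stage 2: N_ring = 36 + 2·17 = 70
Stage 2: 36(ω_s−ω_c) = −70(ω_r−ω_c),  ω_r=0, ω_s=1
Stage 2: 36(1−ω_c) = −70(0−ω_c)  ⇒  106ω_c = 36  ⇒  ω_c = 18/53
  ⇒ ω_c²/ω_s² = 18/53
Coupling ω_s² = ω_s¹ ⇒ overall = -41/19 × 18/53 = -738/1007

-738/1007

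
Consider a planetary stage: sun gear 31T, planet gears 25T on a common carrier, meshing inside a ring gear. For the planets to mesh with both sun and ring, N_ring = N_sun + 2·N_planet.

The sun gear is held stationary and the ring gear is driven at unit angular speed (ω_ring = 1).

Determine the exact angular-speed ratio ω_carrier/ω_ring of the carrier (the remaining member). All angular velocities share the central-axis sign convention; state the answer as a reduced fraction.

N_ring = 31 + 2·25 = 81
31(ω_s−ω_c) = −81(ω_r−ω_c),  ω_s=0, ω_r=1
31(0−ω_c) = −81(1−ω_c)  ⇒  112ω_c = 81  ⇒  ω_c = 81/112
ω_c/ω_r = 81/112

81/112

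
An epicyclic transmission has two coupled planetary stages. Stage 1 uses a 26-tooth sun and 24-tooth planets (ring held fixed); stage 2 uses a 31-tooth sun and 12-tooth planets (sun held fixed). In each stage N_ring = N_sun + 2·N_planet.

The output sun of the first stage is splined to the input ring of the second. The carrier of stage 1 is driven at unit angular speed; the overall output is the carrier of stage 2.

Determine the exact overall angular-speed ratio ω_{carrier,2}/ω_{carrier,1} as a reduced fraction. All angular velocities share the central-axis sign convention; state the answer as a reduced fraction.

Stage 1: N_ring = 26 + 2·24 = 74
Stage 1: 26(ω_s−ω_c) = −74(ω_r−ω_c),  ω_r=0, ω_c=1
Stage 1: ω_s = 1 − (74/26)(0−1) = 50/13
  ⇒ ω_s¹/ω_c¹ = 50/13
Stage 2: N_ring = 31 + 2·12 = 55
Stage 2: 31(ω_s−ω_c) = −55(ω_r−ω_c),  ω_s=0, ω_r=1
Stage 2: 31(0−ω_c) = −55(1−ω_c)  ⇒  86ω_c = 55  ⇒  ω_c = 55/86
  ⇒ ω_c²/ω_r² = 55/86
Coupling ω_r² = ω_s¹ ⇒ overall = 50/13 × 55/86 = 1375/559

1375/559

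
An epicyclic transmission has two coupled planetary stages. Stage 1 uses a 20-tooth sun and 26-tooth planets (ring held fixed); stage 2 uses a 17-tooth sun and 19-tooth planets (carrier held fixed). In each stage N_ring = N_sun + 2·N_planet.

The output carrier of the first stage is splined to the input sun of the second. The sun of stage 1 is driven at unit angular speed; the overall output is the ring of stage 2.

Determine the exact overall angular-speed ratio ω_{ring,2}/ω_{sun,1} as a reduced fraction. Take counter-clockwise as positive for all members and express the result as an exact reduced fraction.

Stage 1: N_ring = 20 + 2·26 = 72
Stage 1: 20(ω_s−ω_c) = −72(ω_r−ω_c),  ω_r=0, ω_s=1
Stage 1: 20(1−ω_c) = −72(0−ω_c)  ⇒  92ω_c = 20  ⇒  ω_c = 5/23
  ⇒ ω_c¹/ω_s¹ = 5/23
Stage 2: N_ring = 17 + 2·19 = 55
Stage 2: 17(ω_s−ω_c) = −55(ω_r−ω_c),  ω_c=0, ω_s=1
Stage 2: ω_r = 0 − (17/55)(1−0) = -17/55
  ⇒ ω_r²/ω_s² = -17/55
Coupling ω_s² = ω_c¹ ⇒ overall = 5/23 × -17/55 = -17/253

-17/253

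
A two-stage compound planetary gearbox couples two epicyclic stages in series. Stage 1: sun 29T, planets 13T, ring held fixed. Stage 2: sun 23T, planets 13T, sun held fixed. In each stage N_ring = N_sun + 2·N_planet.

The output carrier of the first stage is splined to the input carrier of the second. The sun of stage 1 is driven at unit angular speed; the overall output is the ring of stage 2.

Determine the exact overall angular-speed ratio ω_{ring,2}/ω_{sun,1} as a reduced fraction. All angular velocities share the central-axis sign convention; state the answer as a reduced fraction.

Stage 1: N_ring = 29 + 2·13 = 55
Stage 1: 29(ω_s−ω_c) = −55(ω_r−ω_c),  ω_r=0, ω_s=1
Stage 1: 29(1−ω_c) = −55(0−ω_c)  ⇒  84ω_c = 29  ⇒  ω_c = 29/84
  ⇒ ω_c¹/ω_s¹ = 29/84
Stage 2: N_ring = 23 + 2·13 = 49
Stage 2: 23(ω_s−ω_c) = −49(ω_r−ω_c),  ω_s=0, ω_c=1
Stage 2: ω_r = 1 − (23/49)(0−1) = 72/49
  ⇒ ω_r²/ω_c² = 72/49
Coupling ω_c² = ω_c¹ ⇒ overall = 29/84 × 72/49 = 174/343

174/343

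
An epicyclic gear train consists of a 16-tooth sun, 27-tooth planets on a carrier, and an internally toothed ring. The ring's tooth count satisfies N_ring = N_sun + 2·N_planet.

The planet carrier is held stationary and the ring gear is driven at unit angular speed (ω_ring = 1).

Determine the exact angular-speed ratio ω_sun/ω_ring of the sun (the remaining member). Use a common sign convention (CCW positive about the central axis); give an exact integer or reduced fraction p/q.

N_ring = 16 + 2·27 = 70
16(ω_s−ω_c) = −70(ω_r−ω_c),  ω_c=0, ω_r=1
ω_s = 0 − (70/16)(1−0) = -35/8
ω_s/ω_r = -35/8

-35/8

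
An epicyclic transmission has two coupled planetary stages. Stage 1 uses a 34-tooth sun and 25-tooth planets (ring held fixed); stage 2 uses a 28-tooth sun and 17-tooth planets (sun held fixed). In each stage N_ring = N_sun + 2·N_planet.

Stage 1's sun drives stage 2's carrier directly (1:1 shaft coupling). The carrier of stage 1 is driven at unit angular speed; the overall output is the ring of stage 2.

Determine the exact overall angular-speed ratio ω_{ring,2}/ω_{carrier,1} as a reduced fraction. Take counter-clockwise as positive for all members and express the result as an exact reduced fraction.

Stage 1: N_ring = 34 + 2·25 = 84
Stage 1: 34(ω_s−ω_c) = −84(ω_r−ω_c),  ω_r=0, ω_c=1
Stage 1: ω_s = 1 − (84/34)(0−1) = 59/17
  ⇒ ω_s¹/ω_c¹ = 59/17
Stage 2: N_ring = 28 + 2·17 = 62
Stage 2: 28(ω_s−ω_c) = −62(ω_r−ω_c),  ω_s=0, ω_c=1
Stage 2: ω_r = 1 − (28/62)(0−1) = 45/31
  ⇒ ω_r²/ω_c² = 45/31
Coupling ω_c² = ω_s¹ ⇒ overall = 59/17 × 45/31 = 2655/527

2655/527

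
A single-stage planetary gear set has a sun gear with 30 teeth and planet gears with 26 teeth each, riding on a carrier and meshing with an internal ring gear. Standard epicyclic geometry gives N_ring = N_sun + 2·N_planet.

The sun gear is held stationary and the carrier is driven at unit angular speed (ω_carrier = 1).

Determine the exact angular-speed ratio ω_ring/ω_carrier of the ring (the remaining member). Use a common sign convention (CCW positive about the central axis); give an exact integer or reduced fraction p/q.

N_ring = 30 + 2·26 = 82
30(ω_s−ω_c) = −82(ω_r−ω_c),  ω_s=0, ω_c=1
ω_r = 1 − (30/82)(0−1) = 56/41
ω_r/ω_c = 56/41

56/41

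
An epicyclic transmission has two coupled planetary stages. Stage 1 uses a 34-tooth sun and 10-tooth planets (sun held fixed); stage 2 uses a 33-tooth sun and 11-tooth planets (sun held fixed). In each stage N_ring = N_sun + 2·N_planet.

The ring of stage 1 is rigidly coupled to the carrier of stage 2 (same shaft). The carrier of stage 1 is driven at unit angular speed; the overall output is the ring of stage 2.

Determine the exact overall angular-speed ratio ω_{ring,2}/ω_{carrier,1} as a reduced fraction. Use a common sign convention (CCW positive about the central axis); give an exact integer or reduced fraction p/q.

352/135

Stage 1: N_ring = 34 + 2·10 = 54
Stage 1: 34(ω_s−ω_c) = −54(ω_r−ω_c),  ω_s=0, ω_c=1
Stage 1: ω_r = 1 − (34/54)(0−1) = 44/27
  ⇒ ω_r¹/ω_c¹ = 44/27
Stage 2: N_ring = 33 + 2·11 = 55
Stage 2: 33(ω_s−ω_c) = −55(ω_r−ω_c),  ω_s=0, ω_c=1
Stage 2: ω_r = 1 − (33/55)(0−1) = 8/5
  ⇒ ω_r²/ω_c² = 8/5
Coupling ω_c² = ω_r¹ ⇒ overall = 44/27 × 8/5 = 352/135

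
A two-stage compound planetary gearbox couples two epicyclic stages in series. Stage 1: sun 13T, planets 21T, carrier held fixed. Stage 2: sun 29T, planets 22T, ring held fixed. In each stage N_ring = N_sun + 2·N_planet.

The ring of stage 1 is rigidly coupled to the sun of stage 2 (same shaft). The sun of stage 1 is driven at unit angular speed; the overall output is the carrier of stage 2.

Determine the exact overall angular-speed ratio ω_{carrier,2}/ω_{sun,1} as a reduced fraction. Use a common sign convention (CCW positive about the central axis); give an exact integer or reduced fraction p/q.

-377/5610

Stage 1: N_ring = 13 + 2·21 = 55
Stage 1: 13(ω_s−ω_c) = −55(ω_r−ω_c),  ω_c=0, ω_s=1
Stage 1: ω_r = 0 − (13/55)(1−0) = -13/55
  ⇒ ω_r¹/ω_s¹ = -13/55
Stage 2: N_ring = 29 + 2·22 = 73
Stage 2: 29(ω_s−ω_c) = −73(ω_r−ω_c),  ω_r=0, ω_s=1
Stage 2: 29(1−ω_c) = −73(0−ω_c)  ⇒  102ω_c = 29  ⇒  ω_c = 29/102
  ⇒ ω_c²/ω_s² = 29/102
Coupling ω_s² = ω_r¹ ⇒ overall = -13/55 × 29/102 = -377/5610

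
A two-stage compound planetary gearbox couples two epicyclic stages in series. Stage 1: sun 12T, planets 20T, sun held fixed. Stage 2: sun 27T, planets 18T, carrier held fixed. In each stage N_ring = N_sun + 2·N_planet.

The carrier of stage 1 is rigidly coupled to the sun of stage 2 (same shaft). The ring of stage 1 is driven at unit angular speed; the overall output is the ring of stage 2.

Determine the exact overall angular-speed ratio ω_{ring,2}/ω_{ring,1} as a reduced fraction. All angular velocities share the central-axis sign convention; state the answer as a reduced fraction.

Stage 1: N_ring = 12 + 2·20 = 52
Stage 1: 12(ω_s−ω_c) = −52(ω_r−ω_c),  ω_s=0, ω_r=1
Stage 1: 12(0−ω_c) = −52(1−ω_c)  ⇒  64ω_c = 52  ⇒  ω_c = 13/16
  ⇒ ω_c¹/ω_r¹ = 13/16
Stage 2: N_ring = 27 + 2·18 = 63
Stage 2: 27(ω_s−ω_c) = −63(ω_r−ω_c),  ω_c=0, ω_s=1
Stage 2: ω_r = 0 − (27/63)(1−0) = -3/7
  ⇒ ω_r²/ω_s² = -3/7
Coupling ω_s² = ω_c¹ ⇒ overall = 13/16 × -3/7 = -39/112

-39/112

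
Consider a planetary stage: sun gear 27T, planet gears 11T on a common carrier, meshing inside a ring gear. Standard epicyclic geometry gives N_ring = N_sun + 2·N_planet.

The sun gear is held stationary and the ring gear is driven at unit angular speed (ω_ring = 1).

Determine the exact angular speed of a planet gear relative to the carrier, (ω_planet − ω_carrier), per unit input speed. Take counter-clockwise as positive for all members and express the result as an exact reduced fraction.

N_ring = 27 + 2·11 = 49
27(ω_s−ω_c) = −49(ω_r−ω_c),  ω_s=0, ω_r=1
27(0−ω_c) = −49(1−ω_c)  ⇒  76ω_c = 49  ⇒  ω_c = 49/76
sun–planet: 27·(0−49/76) = −11·(ω_p−ω_c)  ⇒  ω_p−ω_c = −(27/11)·(-49/76) = 1323/836

1323/836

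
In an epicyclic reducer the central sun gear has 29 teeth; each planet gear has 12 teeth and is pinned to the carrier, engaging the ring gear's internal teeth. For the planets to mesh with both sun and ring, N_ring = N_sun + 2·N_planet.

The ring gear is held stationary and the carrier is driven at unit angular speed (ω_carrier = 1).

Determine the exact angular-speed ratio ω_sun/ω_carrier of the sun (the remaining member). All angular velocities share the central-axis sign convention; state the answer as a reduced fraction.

82/29

N_ring = 29 + 2·12 = 53
29(ω_s−ω_c) = −53(ω_r−ω_c),  ω_r=0, ω_c=1
ω_s = 1 − (53/29)(0−1) = 82/29
ω_s/ω_c = 82/29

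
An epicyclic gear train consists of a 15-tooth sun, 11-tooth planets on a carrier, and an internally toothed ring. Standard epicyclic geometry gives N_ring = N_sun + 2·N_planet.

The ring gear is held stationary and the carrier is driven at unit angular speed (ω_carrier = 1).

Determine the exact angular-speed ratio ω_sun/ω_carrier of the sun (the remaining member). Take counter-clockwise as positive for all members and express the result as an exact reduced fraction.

52/15

N_ring = 15 + 2·11 = 37
15(ω_s−ω_c) = −37(ω_r−ω_c),  ω_r=0, ω_c=1
ω_s = 1 − (37/15)(0−1) = 52/15
ω_s/ω_c = 52/15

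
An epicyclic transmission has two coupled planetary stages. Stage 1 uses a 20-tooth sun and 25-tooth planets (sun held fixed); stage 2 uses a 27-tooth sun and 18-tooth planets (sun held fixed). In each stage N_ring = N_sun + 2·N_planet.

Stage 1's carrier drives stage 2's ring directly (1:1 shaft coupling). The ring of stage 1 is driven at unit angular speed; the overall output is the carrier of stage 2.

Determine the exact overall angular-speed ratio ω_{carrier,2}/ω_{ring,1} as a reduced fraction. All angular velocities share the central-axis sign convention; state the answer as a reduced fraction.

Stage 1: N_ring = 20 + 2·25 = 70
Stage 1: 20(ω_s−ω_c) = −70(ω_r−ω_c),  ω_s=0, ω_r=1
Stage 1: 20(0−ω_c) = −70(1−ω_c)  ⇒  90ω_c = 70  ⇒  ω_c = 7/9
  ⇒ ω_c¹/ω_r¹ = 7/9
Stage 2: N_ring = 27 + 2·18 = 63
Stage 2: 27(ω_s−ω_c) = −63(ω_r−ω_c),  ω_s=0, ω_r=1
Stage 2: 27(0−ω_c) = −63(1−ω_c)  ⇒  90ω_c = 63  ⇒  ω_c = 7/10
  ⇒ ω_c²/ω_r² = 7/10
Coupling ω_r² = ω_c¹ ⇒ overall = 7/9 × 7/10 = 49/90

49/90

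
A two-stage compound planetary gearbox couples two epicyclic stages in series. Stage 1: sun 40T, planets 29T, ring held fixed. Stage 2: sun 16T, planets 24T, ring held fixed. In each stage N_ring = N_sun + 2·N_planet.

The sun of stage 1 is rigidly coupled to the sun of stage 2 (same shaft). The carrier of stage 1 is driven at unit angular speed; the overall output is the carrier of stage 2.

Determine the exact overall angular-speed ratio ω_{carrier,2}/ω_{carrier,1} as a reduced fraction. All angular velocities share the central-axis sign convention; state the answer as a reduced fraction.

Stage 1: N_ring = 40 + 2·29 = 98
Stage 1: 40(ω_s−ω_c) = −98(ω_r−ω_c),  ω_r=0, ω_c=1
Stage 1: ω_s = 1 − (98/40)(0−1) = 69/20
  ⇒ ω_s¹/ω_c¹ = 69/20
Stage 2: N_ring = 16 + 2·24 = 64
Stage 2: 16(ω_s−ω_c) = −64(ω_r−ω_c),  ω_r=0, ω_s=1
Stage 2: 16(1−ω_c) = −64(0−ω_c)  ⇒  80ω_c = 16  ⇒  ω_c = 1/5
  ⇒ ω_c²/ω_s² = 1/5
Coupling ω_s² = ω_s¹ ⇒ overall = 69/20 × 1/5 = 69/100

69/100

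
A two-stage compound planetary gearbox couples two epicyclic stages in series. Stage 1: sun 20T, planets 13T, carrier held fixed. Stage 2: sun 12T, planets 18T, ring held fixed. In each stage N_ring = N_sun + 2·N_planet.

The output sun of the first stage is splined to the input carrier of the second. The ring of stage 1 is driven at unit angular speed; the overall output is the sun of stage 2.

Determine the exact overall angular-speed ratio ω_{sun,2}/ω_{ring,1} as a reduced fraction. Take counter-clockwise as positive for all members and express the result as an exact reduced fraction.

-23/2

Stage 1: N_ring = 20 + 2·13 = 46
Stage 1: 20(ω_s−ω_c) = −46(ω_r−ω_c),  ω_c=0, ω_r=1
Stage 1: ω_s = 0 − (46/20)(1−0) = -23/10
  ⇒ ω_s¹/ω_r¹ = -23/10
Stage 2: N_ring = 12 + 2·18 = 48
Stage 2: 12(ω_s−ω_c) = −48(ω_r−ω_c),  ω_r=0, ω_c=1
Stage 2: ω_s = 1 − (48/12)(0−1) = 5
  ⇒ ω_s²/ω_c² = 5
Coupling ω_c² = ω_s¹ ⇒ overall = -23/10 × 5 = -23/2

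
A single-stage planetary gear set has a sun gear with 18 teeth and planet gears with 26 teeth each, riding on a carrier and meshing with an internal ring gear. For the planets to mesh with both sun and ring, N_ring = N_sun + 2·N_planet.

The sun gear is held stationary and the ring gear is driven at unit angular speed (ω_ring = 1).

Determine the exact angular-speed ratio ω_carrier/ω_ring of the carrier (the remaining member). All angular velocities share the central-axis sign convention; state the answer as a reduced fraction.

N_ring = 18 + 2·26 = 70
18(ω_s−ω_c) = −70(ω_r−ω_c),  ω_s=0, ω_r=1
18(0−ω_c) = −70(1−ω_c)  ⇒  88ω_c = 70  ⇒  ω_c = 35/44
ω_c/ω_r = 35/44

35/44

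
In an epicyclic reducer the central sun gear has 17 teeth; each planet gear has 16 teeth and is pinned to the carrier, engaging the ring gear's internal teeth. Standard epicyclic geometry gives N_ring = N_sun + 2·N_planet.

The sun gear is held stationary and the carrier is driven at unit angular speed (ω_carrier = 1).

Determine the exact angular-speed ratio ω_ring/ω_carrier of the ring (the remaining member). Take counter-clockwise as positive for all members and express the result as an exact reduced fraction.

N_ring = 17 + 2·16 = 49
17(ω_s−ω_c) = −49(ω_r−ω_c),  ω_s=0, ω_c=1
ω_r = 1 − (17/49)(0−1) = 66/49
ω_r/ω_c = 66/49

66/49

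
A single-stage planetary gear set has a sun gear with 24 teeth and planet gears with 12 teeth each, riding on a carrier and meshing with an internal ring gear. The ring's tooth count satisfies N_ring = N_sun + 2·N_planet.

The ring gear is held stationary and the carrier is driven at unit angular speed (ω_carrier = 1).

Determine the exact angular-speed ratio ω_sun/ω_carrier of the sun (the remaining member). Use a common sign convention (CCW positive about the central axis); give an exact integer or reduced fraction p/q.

3

N_ring = 24 + 2·12 = 48
24(ω_s−ω_c) = −48(ω_r−ω_c),  ω_r=0, ω_c=1
ω_s = 1 − (48/24)(0−1) = 3
ω_s/ω_c = 3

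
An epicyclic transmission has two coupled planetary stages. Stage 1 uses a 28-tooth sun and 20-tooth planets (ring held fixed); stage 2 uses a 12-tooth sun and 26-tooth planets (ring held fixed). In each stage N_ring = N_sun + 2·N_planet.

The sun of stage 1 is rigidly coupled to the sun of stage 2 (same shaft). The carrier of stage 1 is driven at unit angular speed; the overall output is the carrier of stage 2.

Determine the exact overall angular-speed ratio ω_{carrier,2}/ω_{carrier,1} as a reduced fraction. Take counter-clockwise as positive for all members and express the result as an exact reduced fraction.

Stage 1: N_ring = 28 + 2·20 = 68
Stage 1: 28(ω_s−ω_c) = −68(ω_r−ω_c),  ω_r=0, ω_c=1
Stage 1: ω_s = 1 − (68/28)(0−1) = 24/7
  ⇒ ω_s¹/ω_c¹ = 24/7
Stage 2: N_ring = 12 + 2·26 = 64
Stage 2: 12(ω_s−ω_c) = −64(ω_r−ω_c),  ω_r=0, ω_s=1
Stage 2: 12(1−ω_c) = −64(0−ω_c)  ⇒  76ω_c = 12  ⇒  ω_c = 3/19
  ⇒ ω_c²/ω_s² = 3/19
Coupling ω_s² = ω_s¹ ⇒ overall = 24/7 × 3/19 = 72/133

72/133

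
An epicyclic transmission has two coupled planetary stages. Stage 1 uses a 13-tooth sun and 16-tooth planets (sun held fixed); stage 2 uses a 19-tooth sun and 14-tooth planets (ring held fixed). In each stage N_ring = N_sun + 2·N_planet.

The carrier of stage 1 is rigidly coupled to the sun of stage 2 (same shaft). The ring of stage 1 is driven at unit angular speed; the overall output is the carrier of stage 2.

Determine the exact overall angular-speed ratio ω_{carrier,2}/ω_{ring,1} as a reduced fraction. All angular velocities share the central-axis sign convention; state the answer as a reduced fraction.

285/1276

Stage 1: N_ring = 13 + 2·16 = 45
Stage 1: 13(ω_s−ω_c) = −45(ω_r−ω_c),  ω_s=0, ω_r=1
Stage 1: 13(0−ω_c) = −45(1−ω_c)  ⇒  58ω_c = 45  ⇒  ω_c = 45/58
  ⇒ ω_c¹/ω_r¹ = 45/58
Stage 2: N_ring = 19 + 2·14 = 47
Stage 2: 19(ω_s−ω_c) = −47(ω_r−ω_c),  ω_r=0, ω_s=1
Stage 2: 19(1−ω_c) = −47(0−ω_c)  ⇒  66ω_c = 19  ⇒  ω_c = 19/66
  ⇒ ω_c²/ω_s² = 19/66
Coupling ω_s² = ω_c¹ ⇒ overall = 45/58 × 19/66 = 285/1276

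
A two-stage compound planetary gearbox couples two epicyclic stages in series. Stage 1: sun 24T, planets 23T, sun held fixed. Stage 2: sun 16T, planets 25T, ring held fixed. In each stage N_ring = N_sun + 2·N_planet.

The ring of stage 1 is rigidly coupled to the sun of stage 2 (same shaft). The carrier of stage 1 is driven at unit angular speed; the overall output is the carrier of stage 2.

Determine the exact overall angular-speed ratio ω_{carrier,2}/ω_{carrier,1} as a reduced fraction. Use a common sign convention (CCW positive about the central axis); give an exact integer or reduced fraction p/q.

376/1435

Stage 1: N_ring = 24 + 2·23 = 70
Stage 1: 24(ω_s−ω_c) = −70(ω_r−ω_c),  ω_s=0, ω_c=1
Stage 1: ω_r = 1 − (24/70)(0−1) = 47/35
  ⇒ ω_r¹/ω_c¹ = 47/35
Stage 2: N_ring = 16 + 2·25 = 66
Stage 2: 16(ω_s−ω_c) = −66(ω_r−ω_c),  ω_r=0, ω_s=1
Stage 2: 16(1−ω_c) = −66(0−ω_c)  ⇒  82ω_c = 16  ⇒  ω_c = 8/41
  ⇒ ω_c²/ω_s² = 8/41
Coupling ω_s² = ω_r¹ ⇒ overall = 47/35 × 8/41 = 376/1435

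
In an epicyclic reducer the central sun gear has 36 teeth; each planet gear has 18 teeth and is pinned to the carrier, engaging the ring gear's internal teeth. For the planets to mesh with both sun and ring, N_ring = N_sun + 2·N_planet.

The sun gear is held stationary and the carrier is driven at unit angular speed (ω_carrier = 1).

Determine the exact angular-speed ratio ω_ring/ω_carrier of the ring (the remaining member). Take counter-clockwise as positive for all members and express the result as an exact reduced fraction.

3/2

N_ring = 36 + 2·18 = 72
36(ω_s−ω_c) = −72(ω_r−ω_c),  ω_s=0, ω_c=1
ω_r = 1 − (36/72)(0−1) = 3/2
ω_r/ω_c = 3/2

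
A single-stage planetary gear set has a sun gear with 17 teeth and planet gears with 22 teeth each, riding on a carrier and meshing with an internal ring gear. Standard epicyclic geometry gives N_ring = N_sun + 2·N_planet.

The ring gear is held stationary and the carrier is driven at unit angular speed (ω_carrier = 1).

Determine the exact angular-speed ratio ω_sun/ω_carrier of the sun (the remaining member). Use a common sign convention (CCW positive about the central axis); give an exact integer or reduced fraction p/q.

78/17

N_ring = 17 + 2·22 = 61
17(ω_s−ω_c) = −61(ω_r−ω_c),  ω_r=0, ω_c=1
ω_s = 1 − (61/17)(0−1) = 78/17
ω_s/ω_c = 78/17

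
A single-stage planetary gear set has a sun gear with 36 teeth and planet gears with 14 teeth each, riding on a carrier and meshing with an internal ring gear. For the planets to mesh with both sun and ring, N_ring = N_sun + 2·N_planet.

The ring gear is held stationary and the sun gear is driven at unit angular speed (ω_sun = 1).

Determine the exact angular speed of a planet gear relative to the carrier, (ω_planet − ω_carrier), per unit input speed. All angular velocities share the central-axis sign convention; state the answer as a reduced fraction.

-288/175

N_ring = 36 + 2·14 = 64
36(ω_s−ω_c) = −64(ω_r−ω_c),  ω_r=0, ω_s=1
36(1−ω_c) = −64(0−ω_c)  ⇒  100ω_c = 36  ⇒  ω_c = 9/25
sun–planet: 36·(1−9/25) = −14·(ω_p−ω_c)  ⇒  ω_p−ω_c = −(36/14)·(16/25) = -288/175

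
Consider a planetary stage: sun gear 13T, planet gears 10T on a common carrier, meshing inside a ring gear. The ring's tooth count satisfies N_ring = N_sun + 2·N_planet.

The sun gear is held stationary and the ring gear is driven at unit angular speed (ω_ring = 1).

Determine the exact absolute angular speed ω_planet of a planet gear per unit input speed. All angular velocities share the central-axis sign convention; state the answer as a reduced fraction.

N_ring = 13 + 2·10 = 33
13(ω_s−ω_c) = −33(ω_r−ω_c),  ω_s=0, ω_r=1
13(0−ω_c) = −33(1−ω_c)  ⇒  46ω_c = 33  ⇒  ω_c = 33/46
sun–planet: 13·(0−33/46) = −10·(ω_p−ω_c)  ⇒  ω_p−ω_c = −(13/10)·(-33/46) = 429/460
ω_p = 33/46 + 429/460 = 33/20

33/20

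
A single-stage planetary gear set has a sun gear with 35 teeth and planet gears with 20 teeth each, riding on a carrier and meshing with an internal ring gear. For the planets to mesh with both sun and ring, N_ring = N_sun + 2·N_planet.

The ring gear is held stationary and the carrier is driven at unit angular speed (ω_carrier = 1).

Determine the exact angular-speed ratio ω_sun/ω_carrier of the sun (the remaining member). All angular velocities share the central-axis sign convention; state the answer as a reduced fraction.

N_ring = 35 + 2·20 = 75
35(ω_s−ω_c) = −75(ω_r−ω_c),  ω_r=0, ω_c=1
ω_s = 1 − (75/35)(0−1) = 22/7
ω_s/ω_c = 22/7

22/7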